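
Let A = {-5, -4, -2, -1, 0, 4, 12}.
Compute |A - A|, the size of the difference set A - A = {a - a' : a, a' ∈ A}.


A - A = {a - a' : a, a' ∈ A}; |A| = 7.
Bounds: 2|A|-1 ≤ |A - A| ≤ |A|² - |A| + 1, i.e. 13 ≤ |A - A| ≤ 43.
Note: 0 ∈ A - A always (from a - a). The set is symmetric: if d ∈ A - A then -d ∈ A - A.
Enumerate nonzero differences d = a - a' with a > a' (then include -d):
Positive differences: {1, 2, 3, 4, 5, 6, 8, 9, 12, 13, 14, 16, 17}
Full difference set: {0} ∪ (positive diffs) ∪ (negative diffs).
|A - A| = 1 + 2·13 = 27 (matches direct enumeration: 27).

|A - A| = 27


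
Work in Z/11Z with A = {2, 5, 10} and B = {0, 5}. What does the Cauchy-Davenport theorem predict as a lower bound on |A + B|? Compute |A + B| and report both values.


Cauchy-Davenport: |A + B| ≥ min(p, |A| + |B| - 1) for A, B nonempty in Z/pZ.
|A| = 3, |B| = 2, p = 11.
CD lower bound = min(11, 3 + 2 - 1) = min(11, 4) = 4.
Compute A + B mod 11 directly:
a = 2: 2+0=2, 2+5=7
a = 5: 5+0=5, 5+5=10
a = 10: 10+0=10, 10+5=4
A + B = {2, 4, 5, 7, 10}, so |A + B| = 5.
Verify: 5 ≥ 4? Yes ✓.

CD lower bound = 4, actual |A + B| = 5.


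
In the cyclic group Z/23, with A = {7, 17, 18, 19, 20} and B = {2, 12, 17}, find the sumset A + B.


Work in Z/23Z: reduce every sum a + b modulo 23.
Enumerate all 15 pairs:
a = 7: 7+2=9, 7+12=19, 7+17=1
a = 17: 17+2=19, 17+12=6, 17+17=11
a = 18: 18+2=20, 18+12=7, 18+17=12
a = 19: 19+2=21, 19+12=8, 19+17=13
a = 20: 20+2=22, 20+12=9, 20+17=14
Distinct residues collected: {1, 6, 7, 8, 9, 11, 12, 13, 14, 19, 20, 21, 22}
|A + B| = 13 (out of 23 total residues).

A + B = {1, 6, 7, 8, 9, 11, 12, 13, 14, 19, 20, 21, 22}


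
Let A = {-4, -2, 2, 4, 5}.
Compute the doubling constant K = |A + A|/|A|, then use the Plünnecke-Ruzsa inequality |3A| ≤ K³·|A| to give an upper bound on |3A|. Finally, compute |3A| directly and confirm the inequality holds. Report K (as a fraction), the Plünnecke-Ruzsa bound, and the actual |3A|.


|A| = 5.
Step 1: Compute A + A by enumerating all 25 pairs.
A + A = {-8, -6, -4, -2, 0, 1, 2, 3, 4, 6, 7, 8, 9, 10}, so |A + A| = 14.
Step 2: Doubling constant K = |A + A|/|A| = 14/5 = 14/5 ≈ 2.8000.
Step 3: Plünnecke-Ruzsa gives |3A| ≤ K³·|A| = (2.8000)³ · 5 ≈ 109.7600.
Step 4: Compute 3A = A + A + A directly by enumerating all triples (a,b,c) ∈ A³; |3A| = 24.
Step 5: Check 24 ≤ 109.7600? Yes ✓.

K = 14/5, Plünnecke-Ruzsa bound K³|A| ≈ 109.7600, |3A| = 24, inequality holds.


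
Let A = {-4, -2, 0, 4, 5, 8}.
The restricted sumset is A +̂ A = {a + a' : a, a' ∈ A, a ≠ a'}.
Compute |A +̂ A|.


Restricted sumset: A +̂ A = {a + a' : a ∈ A, a' ∈ A, a ≠ a'}.
Equivalently, take A + A and drop any sum 2a that is achievable ONLY as a + a for a ∈ A (i.e. sums representable only with equal summands).
Enumerate pairs (a, a') with a < a' (symmetric, so each unordered pair gives one sum; this covers all a ≠ a'):
  -4 + -2 = -6
  -4 + 0 = -4
  -4 + 4 = 0
  -4 + 5 = 1
  -4 + 8 = 4
  -2 + 0 = -2
  -2 + 4 = 2
  -2 + 5 = 3
  -2 + 8 = 6
  0 + 4 = 4
  0 + 5 = 5
  0 + 8 = 8
  4 + 5 = 9
  4 + 8 = 12
  5 + 8 = 13
Collected distinct sums: {-6, -4, -2, 0, 1, 2, 3, 4, 5, 6, 8, 9, 12, 13}
|A +̂ A| = 14
(Reference bound: |A +̂ A| ≥ 2|A| - 3 for |A| ≥ 2, with |A| = 6 giving ≥ 9.)

|A +̂ A| = 14


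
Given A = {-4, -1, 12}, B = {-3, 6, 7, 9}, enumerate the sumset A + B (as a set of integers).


A + B = {a + b : a ∈ A, b ∈ B}.
Enumerate all |A|·|B| = 3·4 = 12 pairs (a, b) and collect distinct sums.
a = -4: -4+-3=-7, -4+6=2, -4+7=3, -4+9=5
a = -1: -1+-3=-4, -1+6=5, -1+7=6, -1+9=8
a = 12: 12+-3=9, 12+6=18, 12+7=19, 12+9=21
Collecting distinct sums: A + B = {-7, -4, 2, 3, 5, 6, 8, 9, 18, 19, 21}
|A + B| = 11

A + B = {-7, -4, 2, 3, 5, 6, 8, 9, 18, 19, 21}


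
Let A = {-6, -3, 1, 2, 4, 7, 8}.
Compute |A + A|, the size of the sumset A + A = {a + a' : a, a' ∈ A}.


A + A = {a + a' : a, a' ∈ A}; |A| = 7.
General bounds: 2|A| - 1 ≤ |A + A| ≤ |A|(|A|+1)/2, i.e. 13 ≤ |A + A| ≤ 28.
Lower bound 2|A|-1 is attained iff A is an arithmetic progression.
Enumerate sums a + a' for a ≤ a' (symmetric, so this suffices):
a = -6: -6+-6=-12, -6+-3=-9, -6+1=-5, -6+2=-4, -6+4=-2, -6+7=1, -6+8=2
a = -3: -3+-3=-6, -3+1=-2, -3+2=-1, -3+4=1, -3+7=4, -3+8=5
a = 1: 1+1=2, 1+2=3, 1+4=5, 1+7=8, 1+8=9
a = 2: 2+2=4, 2+4=6, 2+7=9, 2+8=10
a = 4: 4+4=8, 4+7=11, 4+8=12
a = 7: 7+7=14, 7+8=15
a = 8: 8+8=16
Distinct sums: {-12, -9, -6, -5, -4, -2, -1, 1, 2, 3, 4, 5, 6, 8, 9, 10, 11, 12, 14, 15, 16}
|A + A| = 21

|A + A| = 21


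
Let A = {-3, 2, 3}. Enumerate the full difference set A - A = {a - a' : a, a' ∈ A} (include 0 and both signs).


A - A = {a - a' : a, a' ∈ A}.
Compute a - a' for each ordered pair (a, a'):
a = -3: -3--3=0, -3-2=-5, -3-3=-6
a = 2: 2--3=5, 2-2=0, 2-3=-1
a = 3: 3--3=6, 3-2=1, 3-3=0
Collecting distinct values (and noting 0 appears from a-a):
A - A = {-6, -5, -1, 0, 1, 5, 6}
|A - A| = 7

A - A = {-6, -5, -1, 0, 1, 5, 6}


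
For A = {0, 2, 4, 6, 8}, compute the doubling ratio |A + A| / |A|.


|A| = 5.
Compute A + A by enumerating all 25 pairs.
A + A = {0, 2, 4, 6, 8, 10, 12, 14, 16}, so |A + A| = 9.
K = |A + A| / |A| = 9/5 (already in lowest terms) ≈ 1.8000.
Reference: AP of size 5 gives K = 9/5 ≈ 1.8000; a fully generic set of size 5 gives K ≈ 3.0000.

|A| = 5, |A + A| = 9, K = 9/5.


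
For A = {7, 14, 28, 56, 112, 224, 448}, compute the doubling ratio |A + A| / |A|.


|A| = 7.
Compute A + A by enumerating all 49 pairs.
A + A = {14, 21, 28, 35, 42, 56, 63, 70, 84, 112, 119, 126, 140, 168, 224, 231, 238, 252, 280, 336, 448, 455, 462, 476, 504, 560, 672, 896}, so |A + A| = 28.
K = |A + A| / |A| = 28/7 = 4/1 ≈ 4.0000.
Reference: AP of size 7 gives K = 13/7 ≈ 1.8571; a fully generic set of size 7 gives K ≈ 4.0000.

|A| = 7, |A + A| = 28, K = 28/7 = 4/1.


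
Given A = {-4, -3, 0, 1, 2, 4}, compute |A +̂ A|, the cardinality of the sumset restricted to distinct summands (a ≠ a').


Restricted sumset: A +̂ A = {a + a' : a ∈ A, a' ∈ A, a ≠ a'}.
Equivalently, take A + A and drop any sum 2a that is achievable ONLY as a + a for a ∈ A (i.e. sums representable only with equal summands).
Enumerate pairs (a, a') with a < a' (symmetric, so each unordered pair gives one sum; this covers all a ≠ a'):
  -4 + -3 = -7
  -4 + 0 = -4
  -4 + 1 = -3
  -4 + 2 = -2
  -4 + 4 = 0
  -3 + 0 = -3
  -3 + 1 = -2
  -3 + 2 = -1
  -3 + 4 = 1
  0 + 1 = 1
  0 + 2 = 2
  0 + 4 = 4
  1 + 2 = 3
  1 + 4 = 5
  2 + 4 = 6
Collected distinct sums: {-7, -4, -3, -2, -1, 0, 1, 2, 3, 4, 5, 6}
|A +̂ A| = 12
(Reference bound: |A +̂ A| ≥ 2|A| - 3 for |A| ≥ 2, with |A| = 6 giving ≥ 9.)

|A +̂ A| = 12


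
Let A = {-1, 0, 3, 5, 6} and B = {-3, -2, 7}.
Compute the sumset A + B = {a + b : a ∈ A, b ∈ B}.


A + B = {a + b : a ∈ A, b ∈ B}.
Enumerate all |A|·|B| = 5·3 = 15 pairs (a, b) and collect distinct sums.
a = -1: -1+-3=-4, -1+-2=-3, -1+7=6
a = 0: 0+-3=-3, 0+-2=-2, 0+7=7
a = 3: 3+-3=0, 3+-2=1, 3+7=10
a = 5: 5+-3=2, 5+-2=3, 5+7=12
a = 6: 6+-3=3, 6+-2=4, 6+7=13
Collecting distinct sums: A + B = {-4, -3, -2, 0, 1, 2, 3, 4, 6, 7, 10, 12, 13}
|A + B| = 13

A + B = {-4, -3, -2, 0, 1, 2, 3, 4, 6, 7, 10, 12, 13}


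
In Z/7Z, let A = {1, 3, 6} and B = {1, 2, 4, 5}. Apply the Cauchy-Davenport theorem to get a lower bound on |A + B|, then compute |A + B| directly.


Cauchy-Davenport: |A + B| ≥ min(p, |A| + |B| - 1) for A, B nonempty in Z/pZ.
|A| = 3, |B| = 4, p = 7.
CD lower bound = min(7, 3 + 4 - 1) = min(7, 6) = 6.
Compute A + B mod 7 directly:
a = 1: 1+1=2, 1+2=3, 1+4=5, 1+5=6
a = 3: 3+1=4, 3+2=5, 3+4=0, 3+5=1
a = 6: 6+1=0, 6+2=1, 6+4=3, 6+5=4
A + B = {0, 1, 2, 3, 4, 5, 6}, so |A + B| = 7.
Verify: 7 ≥ 6? Yes ✓.

CD lower bound = 6, actual |A + B| = 7.


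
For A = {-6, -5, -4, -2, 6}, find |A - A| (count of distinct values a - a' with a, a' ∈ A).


A - A = {a - a' : a, a' ∈ A}; |A| = 5.
Bounds: 2|A|-1 ≤ |A - A| ≤ |A|² - |A| + 1, i.e. 9 ≤ |A - A| ≤ 21.
Note: 0 ∈ A - A always (from a - a). The set is symmetric: if d ∈ A - A then -d ∈ A - A.
Enumerate nonzero differences d = a - a' with a > a' (then include -d):
Positive differences: {1, 2, 3, 4, 8, 10, 11, 12}
Full difference set: {0} ∪ (positive diffs) ∪ (negative diffs).
|A - A| = 1 + 2·8 = 17 (matches direct enumeration: 17).

|A - A| = 17


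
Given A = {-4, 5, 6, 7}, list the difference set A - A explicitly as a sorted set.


A - A = {a - a' : a, a' ∈ A}.
Compute a - a' for each ordered pair (a, a'):
a = -4: -4--4=0, -4-5=-9, -4-6=-10, -4-7=-11
a = 5: 5--4=9, 5-5=0, 5-6=-1, 5-7=-2
a = 6: 6--4=10, 6-5=1, 6-6=0, 6-7=-1
a = 7: 7--4=11, 7-5=2, 7-6=1, 7-7=0
Collecting distinct values (and noting 0 appears from a-a):
A - A = {-11, -10, -9, -2, -1, 0, 1, 2, 9, 10, 11}
|A - A| = 11

A - A = {-11, -10, -9, -2, -1, 0, 1, 2, 9, 10, 11}


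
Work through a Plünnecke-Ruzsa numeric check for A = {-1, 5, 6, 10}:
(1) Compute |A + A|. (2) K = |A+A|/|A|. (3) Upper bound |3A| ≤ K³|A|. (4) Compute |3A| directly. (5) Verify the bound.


|A| = 4.
Step 1: Compute A + A by enumerating all 16 pairs.
A + A = {-2, 4, 5, 9, 10, 11, 12, 15, 16, 20}, so |A + A| = 10.
Step 2: Doubling constant K = |A + A|/|A| = 10/4 = 10/4 ≈ 2.5000.
Step 3: Plünnecke-Ruzsa gives |3A| ≤ K³·|A| = (2.5000)³ · 4 ≈ 62.5000.
Step 4: Compute 3A = A + A + A directly by enumerating all triples (a,b,c) ∈ A³; |3A| = 19.
Step 5: Check 19 ≤ 62.5000? Yes ✓.

K = 10/4, Plünnecke-Ruzsa bound K³|A| ≈ 62.5000, |3A| = 19, inequality holds.


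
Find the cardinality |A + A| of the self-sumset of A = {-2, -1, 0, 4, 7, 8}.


A + A = {a + a' : a, a' ∈ A}; |A| = 6.
General bounds: 2|A| - 1 ≤ |A + A| ≤ |A|(|A|+1)/2, i.e. 11 ≤ |A + A| ≤ 21.
Lower bound 2|A|-1 is attained iff A is an arithmetic progression.
Enumerate sums a + a' for a ≤ a' (symmetric, so this suffices):
a = -2: -2+-2=-4, -2+-1=-3, -2+0=-2, -2+4=2, -2+7=5, -2+8=6
a = -1: -1+-1=-2, -1+0=-1, -1+4=3, -1+7=6, -1+8=7
a = 0: 0+0=0, 0+4=4, 0+7=7, 0+8=8
a = 4: 4+4=8, 4+7=11, 4+8=12
a = 7: 7+7=14, 7+8=15
a = 8: 8+8=16
Distinct sums: {-4, -3, -2, -1, 0, 2, 3, 4, 5, 6, 7, 8, 11, 12, 14, 15, 16}
|A + A| = 17

|A + A| = 17


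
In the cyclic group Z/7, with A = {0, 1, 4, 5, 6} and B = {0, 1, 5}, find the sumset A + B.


Work in Z/7Z: reduce every sum a + b modulo 7.
Enumerate all 15 pairs:
a = 0: 0+0=0, 0+1=1, 0+5=5
a = 1: 1+0=1, 1+1=2, 1+5=6
a = 4: 4+0=4, 4+1=5, 4+5=2
a = 5: 5+0=5, 5+1=6, 5+5=3
a = 6: 6+0=6, 6+1=0, 6+5=4
Distinct residues collected: {0, 1, 2, 3, 4, 5, 6}
|A + B| = 7 (out of 7 total residues).

A + B = {0, 1, 2, 3, 4, 5, 6}


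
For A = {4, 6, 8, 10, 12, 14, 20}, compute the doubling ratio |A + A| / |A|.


|A| = 7.
Compute A + A by enumerating all 49 pairs.
A + A = {8, 10, 12, 14, 16, 18, 20, 22, 24, 26, 28, 30, 32, 34, 40}, so |A + A| = 15.
K = |A + A| / |A| = 15/7 (already in lowest terms) ≈ 2.1429.
Reference: AP of size 7 gives K = 13/7 ≈ 1.8571; a fully generic set of size 7 gives K ≈ 4.0000.

|A| = 7, |A + A| = 15, K = 15/7.


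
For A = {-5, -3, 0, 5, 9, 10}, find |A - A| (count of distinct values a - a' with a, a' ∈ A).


A - A = {a - a' : a, a' ∈ A}; |A| = 6.
Bounds: 2|A|-1 ≤ |A - A| ≤ |A|² - |A| + 1, i.e. 11 ≤ |A - A| ≤ 31.
Note: 0 ∈ A - A always (from a - a). The set is symmetric: if d ∈ A - A then -d ∈ A - A.
Enumerate nonzero differences d = a - a' with a > a' (then include -d):
Positive differences: {1, 2, 3, 4, 5, 8, 9, 10, 12, 13, 14, 15}
Full difference set: {0} ∪ (positive diffs) ∪ (negative diffs).
|A - A| = 1 + 2·12 = 25 (matches direct enumeration: 25).

|A - A| = 25


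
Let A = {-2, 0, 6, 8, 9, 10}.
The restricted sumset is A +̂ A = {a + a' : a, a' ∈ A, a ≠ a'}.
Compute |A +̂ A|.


Restricted sumset: A +̂ A = {a + a' : a ∈ A, a' ∈ A, a ≠ a'}.
Equivalently, take A + A and drop any sum 2a that is achievable ONLY as a + a for a ∈ A (i.e. sums representable only with equal summands).
Enumerate pairs (a, a') with a < a' (symmetric, so each unordered pair gives one sum; this covers all a ≠ a'):
  -2 + 0 = -2
  -2 + 6 = 4
  -2 + 8 = 6
  -2 + 9 = 7
  -2 + 10 = 8
  0 + 6 = 6
  0 + 8 = 8
  0 + 9 = 9
  0 + 10 = 10
  6 + 8 = 14
  6 + 9 = 15
  6 + 10 = 16
  8 + 9 = 17
  8 + 10 = 18
  9 + 10 = 19
Collected distinct sums: {-2, 4, 6, 7, 8, 9, 10, 14, 15, 16, 17, 18, 19}
|A +̂ A| = 13
(Reference bound: |A +̂ A| ≥ 2|A| - 3 for |A| ≥ 2, with |A| = 6 giving ≥ 9.)

|A +̂ A| = 13


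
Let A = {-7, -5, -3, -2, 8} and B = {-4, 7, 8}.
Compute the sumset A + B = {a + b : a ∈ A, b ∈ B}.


A + B = {a + b : a ∈ A, b ∈ B}.
Enumerate all |A|·|B| = 5·3 = 15 pairs (a, b) and collect distinct sums.
a = -7: -7+-4=-11, -7+7=0, -7+8=1
a = -5: -5+-4=-9, -5+7=2, -5+8=3
a = -3: -3+-4=-7, -3+7=4, -3+8=5
a = -2: -2+-4=-6, -2+7=5, -2+8=6
a = 8: 8+-4=4, 8+7=15, 8+8=16
Collecting distinct sums: A + B = {-11, -9, -7, -6, 0, 1, 2, 3, 4, 5, 6, 15, 16}
|A + B| = 13

A + B = {-11, -9, -7, -6, 0, 1, 2, 3, 4, 5, 6, 15, 16}


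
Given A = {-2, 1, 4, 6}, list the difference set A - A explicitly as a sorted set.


A - A = {a - a' : a, a' ∈ A}.
Compute a - a' for each ordered pair (a, a'):
a = -2: -2--2=0, -2-1=-3, -2-4=-6, -2-6=-8
a = 1: 1--2=3, 1-1=0, 1-4=-3, 1-6=-5
a = 4: 4--2=6, 4-1=3, 4-4=0, 4-6=-2
a = 6: 6--2=8, 6-1=5, 6-4=2, 6-6=0
Collecting distinct values (and noting 0 appears from a-a):
A - A = {-8, -6, -5, -3, -2, 0, 2, 3, 5, 6, 8}
|A - A| = 11

A - A = {-8, -6, -5, -3, -2, 0, 2, 3, 5, 6, 8}


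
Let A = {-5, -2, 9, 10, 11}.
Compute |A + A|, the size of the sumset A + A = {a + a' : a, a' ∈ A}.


A + A = {a + a' : a, a' ∈ A}; |A| = 5.
General bounds: 2|A| - 1 ≤ |A + A| ≤ |A|(|A|+1)/2, i.e. 9 ≤ |A + A| ≤ 15.
Lower bound 2|A|-1 is attained iff A is an arithmetic progression.
Enumerate sums a + a' for a ≤ a' (symmetric, so this suffices):
a = -5: -5+-5=-10, -5+-2=-7, -5+9=4, -5+10=5, -5+11=6
a = -2: -2+-2=-4, -2+9=7, -2+10=8, -2+11=9
a = 9: 9+9=18, 9+10=19, 9+11=20
a = 10: 10+10=20, 10+11=21
a = 11: 11+11=22
Distinct sums: {-10, -7, -4, 4, 5, 6, 7, 8, 9, 18, 19, 20, 21, 22}
|A + A| = 14

|A + A| = 14


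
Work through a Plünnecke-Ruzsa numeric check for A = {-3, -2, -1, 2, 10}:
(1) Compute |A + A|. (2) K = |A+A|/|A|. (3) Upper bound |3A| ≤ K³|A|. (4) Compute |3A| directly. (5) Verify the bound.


|A| = 5.
Step 1: Compute A + A by enumerating all 25 pairs.
A + A = {-6, -5, -4, -3, -2, -1, 0, 1, 4, 7, 8, 9, 12, 20}, so |A + A| = 14.
Step 2: Doubling constant K = |A + A|/|A| = 14/5 = 14/5 ≈ 2.8000.
Step 3: Plünnecke-Ruzsa gives |3A| ≤ K³·|A| = (2.8000)³ · 5 ≈ 109.7600.
Step 4: Compute 3A = A + A + A directly by enumerating all triples (a,b,c) ∈ A³; |3A| = 27.
Step 5: Check 27 ≤ 109.7600? Yes ✓.

K = 14/5, Plünnecke-Ruzsa bound K³|A| ≈ 109.7600, |3A| = 27, inequality holds.


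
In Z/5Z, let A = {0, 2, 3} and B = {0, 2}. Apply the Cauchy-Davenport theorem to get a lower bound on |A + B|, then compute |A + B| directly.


Cauchy-Davenport: |A + B| ≥ min(p, |A| + |B| - 1) for A, B nonempty in Z/pZ.
|A| = 3, |B| = 2, p = 5.
CD lower bound = min(5, 3 + 2 - 1) = min(5, 4) = 4.
Compute A + B mod 5 directly:
a = 0: 0+0=0, 0+2=2
a = 2: 2+0=2, 2+2=4
a = 3: 3+0=3, 3+2=0
A + B = {0, 2, 3, 4}, so |A + B| = 4.
Verify: 4 ≥ 4? Yes ✓.

CD lower bound = 4, actual |A + B| = 4.


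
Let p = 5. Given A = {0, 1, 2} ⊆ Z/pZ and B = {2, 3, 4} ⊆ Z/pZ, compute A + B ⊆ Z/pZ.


Work in Z/5Z: reduce every sum a + b modulo 5.
Enumerate all 9 pairs:
a = 0: 0+2=2, 0+3=3, 0+4=4
a = 1: 1+2=3, 1+3=4, 1+4=0
a = 2: 2+2=4, 2+3=0, 2+4=1
Distinct residues collected: {0, 1, 2, 3, 4}
|A + B| = 5 (out of 5 total residues).

A + B = {0, 1, 2, 3, 4}


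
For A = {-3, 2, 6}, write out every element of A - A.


A - A = {a - a' : a, a' ∈ A}.
Compute a - a' for each ordered pair (a, a'):
a = -3: -3--3=0, -3-2=-5, -3-6=-9
a = 2: 2--3=5, 2-2=0, 2-6=-4
a = 6: 6--3=9, 6-2=4, 6-6=0
Collecting distinct values (and noting 0 appears from a-a):
A - A = {-9, -5, -4, 0, 4, 5, 9}
|A - A| = 7

A - A = {-9, -5, -4, 0, 4, 5, 9}


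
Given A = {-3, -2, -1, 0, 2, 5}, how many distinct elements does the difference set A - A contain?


A - A = {a - a' : a, a' ∈ A}; |A| = 6.
Bounds: 2|A|-1 ≤ |A - A| ≤ |A|² - |A| + 1, i.e. 11 ≤ |A - A| ≤ 31.
Note: 0 ∈ A - A always (from a - a). The set is symmetric: if d ∈ A - A then -d ∈ A - A.
Enumerate nonzero differences d = a - a' with a > a' (then include -d):
Positive differences: {1, 2, 3, 4, 5, 6, 7, 8}
Full difference set: {0} ∪ (positive diffs) ∪ (negative diffs).
|A - A| = 1 + 2·8 = 17 (matches direct enumeration: 17).

|A - A| = 17


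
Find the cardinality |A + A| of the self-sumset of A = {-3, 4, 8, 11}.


A + A = {a + a' : a, a' ∈ A}; |A| = 4.
General bounds: 2|A| - 1 ≤ |A + A| ≤ |A|(|A|+1)/2, i.e. 7 ≤ |A + A| ≤ 10.
Lower bound 2|A|-1 is attained iff A is an arithmetic progression.
Enumerate sums a + a' for a ≤ a' (symmetric, so this suffices):
a = -3: -3+-3=-6, -3+4=1, -3+8=5, -3+11=8
a = 4: 4+4=8, 4+8=12, 4+11=15
a = 8: 8+8=16, 8+11=19
a = 11: 11+11=22
Distinct sums: {-6, 1, 5, 8, 12, 15, 16, 19, 22}
|A + A| = 9

|A + A| = 9


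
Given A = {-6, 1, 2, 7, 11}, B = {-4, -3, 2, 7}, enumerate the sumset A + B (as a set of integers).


A + B = {a + b : a ∈ A, b ∈ B}.
Enumerate all |A|·|B| = 5·4 = 20 pairs (a, b) and collect distinct sums.
a = -6: -6+-4=-10, -6+-3=-9, -6+2=-4, -6+7=1
a = 1: 1+-4=-3, 1+-3=-2, 1+2=3, 1+7=8
a = 2: 2+-4=-2, 2+-3=-1, 2+2=4, 2+7=9
a = 7: 7+-4=3, 7+-3=4, 7+2=9, 7+7=14
a = 11: 11+-4=7, 11+-3=8, 11+2=13, 11+7=18
Collecting distinct sums: A + B = {-10, -9, -4, -3, -2, -1, 1, 3, 4, 7, 8, 9, 13, 14, 18}
|A + B| = 15

A + B = {-10, -9, -4, -3, -2, -1, 1, 3, 4, 7, 8, 9, 13, 14, 18}


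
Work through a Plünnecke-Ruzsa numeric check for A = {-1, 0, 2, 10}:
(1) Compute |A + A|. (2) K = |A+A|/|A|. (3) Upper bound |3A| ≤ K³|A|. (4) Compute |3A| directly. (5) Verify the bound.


|A| = 4.
Step 1: Compute A + A by enumerating all 16 pairs.
A + A = {-2, -1, 0, 1, 2, 4, 9, 10, 12, 20}, so |A + A| = 10.
Step 2: Doubling constant K = |A + A|/|A| = 10/4 = 10/4 ≈ 2.5000.
Step 3: Plünnecke-Ruzsa gives |3A| ≤ K³·|A| = (2.5000)³ · 4 ≈ 62.5000.
Step 4: Compute 3A = A + A + A directly by enumerating all triples (a,b,c) ∈ A³; |3A| = 19.
Step 5: Check 19 ≤ 62.5000? Yes ✓.

K = 10/4, Plünnecke-Ruzsa bound K³|A| ≈ 62.5000, |3A| = 19, inequality holds.


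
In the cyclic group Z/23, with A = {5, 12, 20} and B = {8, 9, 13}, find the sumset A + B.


Work in Z/23Z: reduce every sum a + b modulo 23.
Enumerate all 9 pairs:
a = 5: 5+8=13, 5+9=14, 5+13=18
a = 12: 12+8=20, 12+9=21, 12+13=2
a = 20: 20+8=5, 20+9=6, 20+13=10
Distinct residues collected: {2, 5, 6, 10, 13, 14, 18, 20, 21}
|A + B| = 9 (out of 23 total residues).

A + B = {2, 5, 6, 10, 13, 14, 18, 20, 21}


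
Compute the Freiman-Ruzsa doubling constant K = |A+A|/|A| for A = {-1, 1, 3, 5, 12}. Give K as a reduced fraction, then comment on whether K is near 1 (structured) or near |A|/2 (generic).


|A| = 5.
Compute A + A by enumerating all 25 pairs.
A + A = {-2, 0, 2, 4, 6, 8, 10, 11, 13, 15, 17, 24}, so |A + A| = 12.
K = |A + A| / |A| = 12/5 (already in lowest terms) ≈ 2.4000.
Reference: AP of size 5 gives K = 9/5 ≈ 1.8000; a fully generic set of size 5 gives K ≈ 3.0000.

|A| = 5, |A + A| = 12, K = 12/5.


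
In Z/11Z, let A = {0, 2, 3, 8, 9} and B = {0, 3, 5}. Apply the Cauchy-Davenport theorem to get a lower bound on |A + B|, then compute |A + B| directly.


Cauchy-Davenport: |A + B| ≥ min(p, |A| + |B| - 1) for A, B nonempty in Z/pZ.
|A| = 5, |B| = 3, p = 11.
CD lower bound = min(11, 5 + 3 - 1) = min(11, 7) = 7.
Compute A + B mod 11 directly:
a = 0: 0+0=0, 0+3=3, 0+5=5
a = 2: 2+0=2, 2+3=5, 2+5=7
a = 3: 3+0=3, 3+3=6, 3+5=8
a = 8: 8+0=8, 8+3=0, 8+5=2
a = 9: 9+0=9, 9+3=1, 9+5=3
A + B = {0, 1, 2, 3, 5, 6, 7, 8, 9}, so |A + B| = 9.
Verify: 9 ≥ 7? Yes ✓.

CD lower bound = 7, actual |A + B| = 9.


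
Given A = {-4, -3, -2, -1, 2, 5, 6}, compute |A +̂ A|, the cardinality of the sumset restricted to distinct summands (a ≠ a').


Restricted sumset: A +̂ A = {a + a' : a ∈ A, a' ∈ A, a ≠ a'}.
Equivalently, take A + A and drop any sum 2a that is achievable ONLY as a + a for a ∈ A (i.e. sums representable only with equal summands).
Enumerate pairs (a, a') with a < a' (symmetric, so each unordered pair gives one sum; this covers all a ≠ a'):
  -4 + -3 = -7
  -4 + -2 = -6
  -4 + -1 = -5
  -4 + 2 = -2
  -4 + 5 = 1
  -4 + 6 = 2
  -3 + -2 = -5
  -3 + -1 = -4
  -3 + 2 = -1
  -3 + 5 = 2
  -3 + 6 = 3
  -2 + -1 = -3
  -2 + 2 = 0
  -2 + 5 = 3
  -2 + 6 = 4
  -1 + 2 = 1
  -1 + 5 = 4
  -1 + 6 = 5
  2 + 5 = 7
  2 + 6 = 8
  5 + 6 = 11
Collected distinct sums: {-7, -6, -5, -4, -3, -2, -1, 0, 1, 2, 3, 4, 5, 7, 8, 11}
|A +̂ A| = 16
(Reference bound: |A +̂ A| ≥ 2|A| - 3 for |A| ≥ 2, with |A| = 7 giving ≥ 11.)

|A +̂ A| = 16


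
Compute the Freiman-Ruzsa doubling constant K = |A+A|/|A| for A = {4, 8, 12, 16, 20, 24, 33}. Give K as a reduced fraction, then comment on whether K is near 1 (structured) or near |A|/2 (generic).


|A| = 7.
Compute A + A by enumerating all 49 pairs.
A + A = {8, 12, 16, 20, 24, 28, 32, 36, 37, 40, 41, 44, 45, 48, 49, 53, 57, 66}, so |A + A| = 18.
K = |A + A| / |A| = 18/7 (already in lowest terms) ≈ 2.5714.
Reference: AP of size 7 gives K = 13/7 ≈ 1.8571; a fully generic set of size 7 gives K ≈ 4.0000.

|A| = 7, |A + A| = 18, K = 18/7.


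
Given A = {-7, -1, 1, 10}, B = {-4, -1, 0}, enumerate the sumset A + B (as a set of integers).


A + B = {a + b : a ∈ A, b ∈ B}.
Enumerate all |A|·|B| = 4·3 = 12 pairs (a, b) and collect distinct sums.
a = -7: -7+-4=-11, -7+-1=-8, -7+0=-7
a = -1: -1+-4=-5, -1+-1=-2, -1+0=-1
a = 1: 1+-4=-3, 1+-1=0, 1+0=1
a = 10: 10+-4=6, 10+-1=9, 10+0=10
Collecting distinct sums: A + B = {-11, -8, -7, -5, -3, -2, -1, 0, 1, 6, 9, 10}
|A + B| = 12

A + B = {-11, -8, -7, -5, -3, -2, -1, 0, 1, 6, 9, 10}


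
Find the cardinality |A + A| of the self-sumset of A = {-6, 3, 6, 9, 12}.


A + A = {a + a' : a, a' ∈ A}; |A| = 5.
General bounds: 2|A| - 1 ≤ |A + A| ≤ |A|(|A|+1)/2, i.e. 9 ≤ |A + A| ≤ 15.
Lower bound 2|A|-1 is attained iff A is an arithmetic progression.
Enumerate sums a + a' for a ≤ a' (symmetric, so this suffices):
a = -6: -6+-6=-12, -6+3=-3, -6+6=0, -6+9=3, -6+12=6
a = 3: 3+3=6, 3+6=9, 3+9=12, 3+12=15
a = 6: 6+6=12, 6+9=15, 6+12=18
a = 9: 9+9=18, 9+12=21
a = 12: 12+12=24
Distinct sums: {-12, -3, 0, 3, 6, 9, 12, 15, 18, 21, 24}
|A + A| = 11

|A + A| = 11


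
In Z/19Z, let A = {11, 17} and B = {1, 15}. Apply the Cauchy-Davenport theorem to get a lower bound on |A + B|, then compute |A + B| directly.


Cauchy-Davenport: |A + B| ≥ min(p, |A| + |B| - 1) for A, B nonempty in Z/pZ.
|A| = 2, |B| = 2, p = 19.
CD lower bound = min(19, 2 + 2 - 1) = min(19, 3) = 3.
Compute A + B mod 19 directly:
a = 11: 11+1=12, 11+15=7
a = 17: 17+1=18, 17+15=13
A + B = {7, 12, 13, 18}, so |A + B| = 4.
Verify: 4 ≥ 3? Yes ✓.

CD lower bound = 3, actual |A + B| = 4.


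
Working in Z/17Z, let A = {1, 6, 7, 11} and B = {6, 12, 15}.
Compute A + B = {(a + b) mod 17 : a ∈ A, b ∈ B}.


Work in Z/17Z: reduce every sum a + b modulo 17.
Enumerate all 12 pairs:
a = 1: 1+6=7, 1+12=13, 1+15=16
a = 6: 6+6=12, 6+12=1, 6+15=4
a = 7: 7+6=13, 7+12=2, 7+15=5
a = 11: 11+6=0, 11+12=6, 11+15=9
Distinct residues collected: {0, 1, 2, 4, 5, 6, 7, 9, 12, 13, 16}
|A + B| = 11 (out of 17 total residues).

A + B = {0, 1, 2, 4, 5, 6, 7, 9, 12, 13, 16}


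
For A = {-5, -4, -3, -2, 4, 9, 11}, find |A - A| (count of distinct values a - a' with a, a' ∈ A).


A - A = {a - a' : a, a' ∈ A}; |A| = 7.
Bounds: 2|A|-1 ≤ |A - A| ≤ |A|² - |A| + 1, i.e. 13 ≤ |A - A| ≤ 43.
Note: 0 ∈ A - A always (from a - a). The set is symmetric: if d ∈ A - A then -d ∈ A - A.
Enumerate nonzero differences d = a - a' with a > a' (then include -d):
Positive differences: {1, 2, 3, 5, 6, 7, 8, 9, 11, 12, 13, 14, 15, 16}
Full difference set: {0} ∪ (positive diffs) ∪ (negative diffs).
|A - A| = 1 + 2·14 = 29 (matches direct enumeration: 29).

|A - A| = 29


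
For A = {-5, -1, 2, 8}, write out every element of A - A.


A - A = {a - a' : a, a' ∈ A}.
Compute a - a' for each ordered pair (a, a'):
a = -5: -5--5=0, -5--1=-4, -5-2=-7, -5-8=-13
a = -1: -1--5=4, -1--1=0, -1-2=-3, -1-8=-9
a = 2: 2--5=7, 2--1=3, 2-2=0, 2-8=-6
a = 8: 8--5=13, 8--1=9, 8-2=6, 8-8=0
Collecting distinct values (and noting 0 appears from a-a):
A - A = {-13, -9, -7, -6, -4, -3, 0, 3, 4, 6, 7, 9, 13}
|A - A| = 13

A - A = {-13, -9, -7, -6, -4, -3, 0, 3, 4, 6, 7, 9, 13}


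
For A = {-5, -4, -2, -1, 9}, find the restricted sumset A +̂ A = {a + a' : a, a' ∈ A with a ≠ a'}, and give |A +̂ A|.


Restricted sumset: A +̂ A = {a + a' : a ∈ A, a' ∈ A, a ≠ a'}.
Equivalently, take A + A and drop any sum 2a that is achievable ONLY as a + a for a ∈ A (i.e. sums representable only with equal summands).
Enumerate pairs (a, a') with a < a' (symmetric, so each unordered pair gives one sum; this covers all a ≠ a'):
  -5 + -4 = -9
  -5 + -2 = -7
  -5 + -1 = -6
  -5 + 9 = 4
  -4 + -2 = -6
  -4 + -1 = -5
  -4 + 9 = 5
  -2 + -1 = -3
  -2 + 9 = 7
  -1 + 9 = 8
Collected distinct sums: {-9, -7, -6, -5, -3, 4, 5, 7, 8}
|A +̂ A| = 9
(Reference bound: |A +̂ A| ≥ 2|A| - 3 for |A| ≥ 2, with |A| = 5 giving ≥ 7.)

|A +̂ A| = 9


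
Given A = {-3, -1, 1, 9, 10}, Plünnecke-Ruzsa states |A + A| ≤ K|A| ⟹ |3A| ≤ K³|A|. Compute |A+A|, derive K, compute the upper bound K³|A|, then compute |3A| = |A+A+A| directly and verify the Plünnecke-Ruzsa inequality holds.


|A| = 5.
Step 1: Compute A + A by enumerating all 25 pairs.
A + A = {-6, -4, -2, 0, 2, 6, 7, 8, 9, 10, 11, 18, 19, 20}, so |A + A| = 14.
Step 2: Doubling constant K = |A + A|/|A| = 14/5 = 14/5 ≈ 2.8000.
Step 3: Plünnecke-Ruzsa gives |3A| ≤ K³·|A| = (2.8000)³ · 5 ≈ 109.7600.
Step 4: Compute 3A = A + A + A directly by enumerating all triples (a,b,c) ∈ A³; |3A| = 27.
Step 5: Check 27 ≤ 109.7600? Yes ✓.

K = 14/5, Plünnecke-Ruzsa bound K³|A| ≈ 109.7600, |3A| = 27, inequality holds.


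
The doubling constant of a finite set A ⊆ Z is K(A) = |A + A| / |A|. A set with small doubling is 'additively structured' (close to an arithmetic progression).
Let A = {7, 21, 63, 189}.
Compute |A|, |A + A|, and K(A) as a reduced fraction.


|A| = 4.
Compute A + A by enumerating all 16 pairs.
A + A = {14, 28, 42, 70, 84, 126, 196, 210, 252, 378}, so |A + A| = 10.
K = |A + A| / |A| = 10/4 = 5/2 ≈ 2.5000.
Reference: AP of size 4 gives K = 7/4 ≈ 1.7500; a fully generic set of size 4 gives K ≈ 2.5000.

|A| = 4, |A + A| = 10, K = 10/4 = 5/2.


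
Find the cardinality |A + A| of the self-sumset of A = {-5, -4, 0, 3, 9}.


A + A = {a + a' : a, a' ∈ A}; |A| = 5.
General bounds: 2|A| - 1 ≤ |A + A| ≤ |A|(|A|+1)/2, i.e. 9 ≤ |A + A| ≤ 15.
Lower bound 2|A|-1 is attained iff A is an arithmetic progression.
Enumerate sums a + a' for a ≤ a' (symmetric, so this suffices):
a = -5: -5+-5=-10, -5+-4=-9, -5+0=-5, -5+3=-2, -5+9=4
a = -4: -4+-4=-8, -4+0=-4, -4+3=-1, -4+9=5
a = 0: 0+0=0, 0+3=3, 0+9=9
a = 3: 3+3=6, 3+9=12
a = 9: 9+9=18
Distinct sums: {-10, -9, -8, -5, -4, -2, -1, 0, 3, 4, 5, 6, 9, 12, 18}
|A + A| = 15

|A + A| = 15


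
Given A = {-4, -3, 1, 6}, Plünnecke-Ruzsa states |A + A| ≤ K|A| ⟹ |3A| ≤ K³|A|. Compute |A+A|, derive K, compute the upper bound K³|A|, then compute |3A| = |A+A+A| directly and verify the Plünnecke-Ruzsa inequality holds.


|A| = 4.
Step 1: Compute A + A by enumerating all 16 pairs.
A + A = {-8, -7, -6, -3, -2, 2, 3, 7, 12}, so |A + A| = 9.
Step 2: Doubling constant K = |A + A|/|A| = 9/4 = 9/4 ≈ 2.2500.
Step 3: Plünnecke-Ruzsa gives |3A| ≤ K³·|A| = (2.2500)³ · 4 ≈ 45.5625.
Step 4: Compute 3A = A + A + A directly by enumerating all triples (a,b,c) ∈ A³; |3A| = 16.
Step 5: Check 16 ≤ 45.5625? Yes ✓.

K = 9/4, Plünnecke-Ruzsa bound K³|A| ≈ 45.5625, |3A| = 16, inequality holds.


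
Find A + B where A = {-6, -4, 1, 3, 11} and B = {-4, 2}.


A + B = {a + b : a ∈ A, b ∈ B}.
Enumerate all |A|·|B| = 5·2 = 10 pairs (a, b) and collect distinct sums.
a = -6: -6+-4=-10, -6+2=-4
a = -4: -4+-4=-8, -4+2=-2
a = 1: 1+-4=-3, 1+2=3
a = 3: 3+-4=-1, 3+2=5
a = 11: 11+-4=7, 11+2=13
Collecting distinct sums: A + B = {-10, -8, -4, -3, -2, -1, 3, 5, 7, 13}
|A + B| = 10

A + B = {-10, -8, -4, -3, -2, -1, 3, 5, 7, 13}


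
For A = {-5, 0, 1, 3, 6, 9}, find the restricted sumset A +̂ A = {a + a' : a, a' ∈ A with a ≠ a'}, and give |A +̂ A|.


Restricted sumset: A +̂ A = {a + a' : a ∈ A, a' ∈ A, a ≠ a'}.
Equivalently, take A + A and drop any sum 2a that is achievable ONLY as a + a for a ∈ A (i.e. sums representable only with equal summands).
Enumerate pairs (a, a') with a < a' (symmetric, so each unordered pair gives one sum; this covers all a ≠ a'):
  -5 + 0 = -5
  -5 + 1 = -4
  -5 + 3 = -2
  -5 + 6 = 1
  -5 + 9 = 4
  0 + 1 = 1
  0 + 3 = 3
  0 + 6 = 6
  0 + 9 = 9
  1 + 3 = 4
  1 + 6 = 7
  1 + 9 = 10
  3 + 6 = 9
  3 + 9 = 12
  6 + 9 = 15
Collected distinct sums: {-5, -4, -2, 1, 3, 4, 6, 7, 9, 10, 12, 15}
|A +̂ A| = 12
(Reference bound: |A +̂ A| ≥ 2|A| - 3 for |A| ≥ 2, with |A| = 6 giving ≥ 9.)

|A +̂ A| = 12


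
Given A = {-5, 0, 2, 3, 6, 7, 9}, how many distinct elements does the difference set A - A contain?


A - A = {a - a' : a, a' ∈ A}; |A| = 7.
Bounds: 2|A|-1 ≤ |A - A| ≤ |A|² - |A| + 1, i.e. 13 ≤ |A - A| ≤ 43.
Note: 0 ∈ A - A always (from a - a). The set is symmetric: if d ∈ A - A then -d ∈ A - A.
Enumerate nonzero differences d = a - a' with a > a' (then include -d):
Positive differences: {1, 2, 3, 4, 5, 6, 7, 8, 9, 11, 12, 14}
Full difference set: {0} ∪ (positive diffs) ∪ (negative diffs).
|A - A| = 1 + 2·12 = 25 (matches direct enumeration: 25).

|A - A| = 25


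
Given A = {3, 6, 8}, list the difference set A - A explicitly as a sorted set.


A - A = {a - a' : a, a' ∈ A}.
Compute a - a' for each ordered pair (a, a'):
a = 3: 3-3=0, 3-6=-3, 3-8=-5
a = 6: 6-3=3, 6-6=0, 6-8=-2
a = 8: 8-3=5, 8-6=2, 8-8=0
Collecting distinct values (and noting 0 appears from a-a):
A - A = {-5, -3, -2, 0, 2, 3, 5}
|A - A| = 7

A - A = {-5, -3, -2, 0, 2, 3, 5}


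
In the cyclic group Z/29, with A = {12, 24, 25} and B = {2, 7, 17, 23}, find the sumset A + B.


Work in Z/29Z: reduce every sum a + b modulo 29.
Enumerate all 12 pairs:
a = 12: 12+2=14, 12+7=19, 12+17=0, 12+23=6
a = 24: 24+2=26, 24+7=2, 24+17=12, 24+23=18
a = 25: 25+2=27, 25+7=3, 25+17=13, 25+23=19
Distinct residues collected: {0, 2, 3, 6, 12, 13, 14, 18, 19, 26, 27}
|A + B| = 11 (out of 29 total residues).

A + B = {0, 2, 3, 6, 12, 13, 14, 18, 19, 26, 27}


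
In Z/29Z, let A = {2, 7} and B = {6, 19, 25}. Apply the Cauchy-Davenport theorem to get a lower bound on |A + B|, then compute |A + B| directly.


Cauchy-Davenport: |A + B| ≥ min(p, |A| + |B| - 1) for A, B nonempty in Z/pZ.
|A| = 2, |B| = 3, p = 29.
CD lower bound = min(29, 2 + 3 - 1) = min(29, 4) = 4.
Compute A + B mod 29 directly:
a = 2: 2+6=8, 2+19=21, 2+25=27
a = 7: 7+6=13, 7+19=26, 7+25=3
A + B = {3, 8, 13, 21, 26, 27}, so |A + B| = 6.
Verify: 6 ≥ 4? Yes ✓.

CD lower bound = 4, actual |A + B| = 6.


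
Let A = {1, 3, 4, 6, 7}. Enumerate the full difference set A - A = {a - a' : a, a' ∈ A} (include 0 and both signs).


A - A = {a - a' : a, a' ∈ A}.
Compute a - a' for each ordered pair (a, a'):
a = 1: 1-1=0, 1-3=-2, 1-4=-3, 1-6=-5, 1-7=-6
a = 3: 3-1=2, 3-3=0, 3-4=-1, 3-6=-3, 3-7=-4
a = 4: 4-1=3, 4-3=1, 4-4=0, 4-6=-2, 4-7=-3
a = 6: 6-1=5, 6-3=3, 6-4=2, 6-6=0, 6-7=-1
a = 7: 7-1=6, 7-3=4, 7-4=3, 7-6=1, 7-7=0
Collecting distinct values (and noting 0 appears from a-a):
A - A = {-6, -5, -4, -3, -2, -1, 0, 1, 2, 3, 4, 5, 6}
|A - A| = 13

A - A = {-6, -5, -4, -3, -2, -1, 0, 1, 2, 3, 4, 5, 6}


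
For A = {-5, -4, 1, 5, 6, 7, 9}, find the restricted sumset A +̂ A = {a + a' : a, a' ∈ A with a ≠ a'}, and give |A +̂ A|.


Restricted sumset: A +̂ A = {a + a' : a ∈ A, a' ∈ A, a ≠ a'}.
Equivalently, take A + A and drop any sum 2a that is achievable ONLY as a + a for a ∈ A (i.e. sums representable only with equal summands).
Enumerate pairs (a, a') with a < a' (symmetric, so each unordered pair gives one sum; this covers all a ≠ a'):
  -5 + -4 = -9
  -5 + 1 = -4
  -5 + 5 = 0
  -5 + 6 = 1
  -5 + 7 = 2
  -5 + 9 = 4
  -4 + 1 = -3
  -4 + 5 = 1
  -4 + 6 = 2
  -4 + 7 = 3
  -4 + 9 = 5
  1 + 5 = 6
  1 + 6 = 7
  1 + 7 = 8
  1 + 9 = 10
  5 + 6 = 11
  5 + 7 = 12
  5 + 9 = 14
  6 + 7 = 13
  6 + 9 = 15
  7 + 9 = 16
Collected distinct sums: {-9, -4, -3, 0, 1, 2, 3, 4, 5, 6, 7, 8, 10, 11, 12, 13, 14, 15, 16}
|A +̂ A| = 19
(Reference bound: |A +̂ A| ≥ 2|A| - 3 for |A| ≥ 2, with |A| = 7 giving ≥ 11.)

|A +̂ A| = 19


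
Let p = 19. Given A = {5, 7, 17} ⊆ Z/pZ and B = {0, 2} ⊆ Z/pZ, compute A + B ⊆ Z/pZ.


Work in Z/19Z: reduce every sum a + b modulo 19.
Enumerate all 6 pairs:
a = 5: 5+0=5, 5+2=7
a = 7: 7+0=7, 7+2=9
a = 17: 17+0=17, 17+2=0
Distinct residues collected: {0, 5, 7, 9, 17}
|A + B| = 5 (out of 19 total residues).

A + B = {0, 5, 7, 9, 17}


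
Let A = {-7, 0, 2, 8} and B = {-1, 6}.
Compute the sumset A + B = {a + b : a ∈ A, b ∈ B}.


A + B = {a + b : a ∈ A, b ∈ B}.
Enumerate all |A|·|B| = 4·2 = 8 pairs (a, b) and collect distinct sums.
a = -7: -7+-1=-8, -7+6=-1
a = 0: 0+-1=-1, 0+6=6
a = 2: 2+-1=1, 2+6=8
a = 8: 8+-1=7, 8+6=14
Collecting distinct sums: A + B = {-8, -1, 1, 6, 7, 8, 14}
|A + B| = 7

A + B = {-8, -1, 1, 6, 7, 8, 14}


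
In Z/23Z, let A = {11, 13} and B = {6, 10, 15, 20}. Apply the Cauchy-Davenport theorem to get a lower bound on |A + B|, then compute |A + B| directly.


Cauchy-Davenport: |A + B| ≥ min(p, |A| + |B| - 1) for A, B nonempty in Z/pZ.
|A| = 2, |B| = 4, p = 23.
CD lower bound = min(23, 2 + 4 - 1) = min(23, 5) = 5.
Compute A + B mod 23 directly:
a = 11: 11+6=17, 11+10=21, 11+15=3, 11+20=8
a = 13: 13+6=19, 13+10=0, 13+15=5, 13+20=10
A + B = {0, 3, 5, 8, 10, 17, 19, 21}, so |A + B| = 8.
Verify: 8 ≥ 5? Yes ✓.

CD lower bound = 5, actual |A + B| = 8.


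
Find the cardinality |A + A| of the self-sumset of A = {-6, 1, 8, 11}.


A + A = {a + a' : a, a' ∈ A}; |A| = 4.
General bounds: 2|A| - 1 ≤ |A + A| ≤ |A|(|A|+1)/2, i.e. 7 ≤ |A + A| ≤ 10.
Lower bound 2|A|-1 is attained iff A is an arithmetic progression.
Enumerate sums a + a' for a ≤ a' (symmetric, so this suffices):
a = -6: -6+-6=-12, -6+1=-5, -6+8=2, -6+11=5
a = 1: 1+1=2, 1+8=9, 1+11=12
a = 8: 8+8=16, 8+11=19
a = 11: 11+11=22
Distinct sums: {-12, -5, 2, 5, 9, 12, 16, 19, 22}
|A + A| = 9

|A + A| = 9


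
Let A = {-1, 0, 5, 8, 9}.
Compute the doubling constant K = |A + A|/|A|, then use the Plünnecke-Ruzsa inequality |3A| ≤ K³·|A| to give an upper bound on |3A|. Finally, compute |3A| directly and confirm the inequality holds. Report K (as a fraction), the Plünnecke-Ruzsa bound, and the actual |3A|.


|A| = 5.
Step 1: Compute A + A by enumerating all 25 pairs.
A + A = {-2, -1, 0, 4, 5, 7, 8, 9, 10, 13, 14, 16, 17, 18}, so |A + A| = 14.
Step 2: Doubling constant K = |A + A|/|A| = 14/5 = 14/5 ≈ 2.8000.
Step 3: Plünnecke-Ruzsa gives |3A| ≤ K³·|A| = (2.8000)³ · 5 ≈ 109.7600.
Step 4: Compute 3A = A + A + A directly by enumerating all triples (a,b,c) ∈ A³; |3A| = 27.
Step 5: Check 27 ≤ 109.7600? Yes ✓.

K = 14/5, Plünnecke-Ruzsa bound K³|A| ≈ 109.7600, |3A| = 27, inequality holds.


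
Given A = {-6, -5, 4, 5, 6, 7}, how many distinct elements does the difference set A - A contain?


A - A = {a - a' : a, a' ∈ A}; |A| = 6.
Bounds: 2|A|-1 ≤ |A - A| ≤ |A|² - |A| + 1, i.e. 11 ≤ |A - A| ≤ 31.
Note: 0 ∈ A - A always (from a - a). The set is symmetric: if d ∈ A - A then -d ∈ A - A.
Enumerate nonzero differences d = a - a' with a > a' (then include -d):
Positive differences: {1, 2, 3, 9, 10, 11, 12, 13}
Full difference set: {0} ∪ (positive diffs) ∪ (negative diffs).
|A - A| = 1 + 2·8 = 17 (matches direct enumeration: 17).

|A - A| = 17


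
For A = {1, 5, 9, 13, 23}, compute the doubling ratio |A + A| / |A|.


|A| = 5.
Compute A + A by enumerating all 25 pairs.
A + A = {2, 6, 10, 14, 18, 22, 24, 26, 28, 32, 36, 46}, so |A + A| = 12.
K = |A + A| / |A| = 12/5 (already in lowest terms) ≈ 2.4000.
Reference: AP of size 5 gives K = 9/5 ≈ 1.8000; a fully generic set of size 5 gives K ≈ 3.0000.

|A| = 5, |A + A| = 12, K = 12/5.


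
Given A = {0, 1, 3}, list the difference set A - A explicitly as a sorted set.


A - A = {a - a' : a, a' ∈ A}.
Compute a - a' for each ordered pair (a, a'):
a = 0: 0-0=0, 0-1=-1, 0-3=-3
a = 1: 1-0=1, 1-1=0, 1-3=-2
a = 3: 3-0=3, 3-1=2, 3-3=0
Collecting distinct values (and noting 0 appears from a-a):
A - A = {-3, -2, -1, 0, 1, 2, 3}
|A - A| = 7

A - A = {-3, -2, -1, 0, 1, 2, 3}


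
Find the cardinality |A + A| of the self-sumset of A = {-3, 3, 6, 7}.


A + A = {a + a' : a, a' ∈ A}; |A| = 4.
General bounds: 2|A| - 1 ≤ |A + A| ≤ |A|(|A|+1)/2, i.e. 7 ≤ |A + A| ≤ 10.
Lower bound 2|A|-1 is attained iff A is an arithmetic progression.
Enumerate sums a + a' for a ≤ a' (symmetric, so this suffices):
a = -3: -3+-3=-6, -3+3=0, -3+6=3, -3+7=4
a = 3: 3+3=6, 3+6=9, 3+7=10
a = 6: 6+6=12, 6+7=13
a = 7: 7+7=14
Distinct sums: {-6, 0, 3, 4, 6, 9, 10, 12, 13, 14}
|A + A| = 10

|A + A| = 10


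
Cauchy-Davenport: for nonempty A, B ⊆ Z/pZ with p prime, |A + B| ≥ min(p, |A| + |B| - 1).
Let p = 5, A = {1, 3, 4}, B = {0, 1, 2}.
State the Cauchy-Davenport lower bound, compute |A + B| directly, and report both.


Cauchy-Davenport: |A + B| ≥ min(p, |A| + |B| - 1) for A, B nonempty in Z/pZ.
|A| = 3, |B| = 3, p = 5.
CD lower bound = min(5, 3 + 3 - 1) = min(5, 5) = 5.
Compute A + B mod 5 directly:
a = 1: 1+0=1, 1+1=2, 1+2=3
a = 3: 3+0=3, 3+1=4, 3+2=0
a = 4: 4+0=4, 4+1=0, 4+2=1
A + B = {0, 1, 2, 3, 4}, so |A + B| = 5.
Verify: 5 ≥ 5? Yes ✓.

CD lower bound = 5, actual |A + B| = 5.


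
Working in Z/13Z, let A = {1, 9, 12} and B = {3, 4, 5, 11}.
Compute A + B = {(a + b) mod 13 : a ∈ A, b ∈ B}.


Work in Z/13Z: reduce every sum a + b modulo 13.
Enumerate all 12 pairs:
a = 1: 1+3=4, 1+4=5, 1+5=6, 1+11=12
a = 9: 9+3=12, 9+4=0, 9+5=1, 9+11=7
a = 12: 12+3=2, 12+4=3, 12+5=4, 12+11=10
Distinct residues collected: {0, 1, 2, 3, 4, 5, 6, 7, 10, 12}
|A + B| = 10 (out of 13 total residues).

A + B = {0, 1, 2, 3, 4, 5, 6, 7, 10, 12}


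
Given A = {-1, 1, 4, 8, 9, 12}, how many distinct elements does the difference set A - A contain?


A - A = {a - a' : a, a' ∈ A}; |A| = 6.
Bounds: 2|A|-1 ≤ |A - A| ≤ |A|² - |A| + 1, i.e. 11 ≤ |A - A| ≤ 31.
Note: 0 ∈ A - A always (from a - a). The set is symmetric: if d ∈ A - A then -d ∈ A - A.
Enumerate nonzero differences d = a - a' with a > a' (then include -d):
Positive differences: {1, 2, 3, 4, 5, 7, 8, 9, 10, 11, 13}
Full difference set: {0} ∪ (positive diffs) ∪ (negative diffs).
|A - A| = 1 + 2·11 = 23 (matches direct enumeration: 23).

|A - A| = 23


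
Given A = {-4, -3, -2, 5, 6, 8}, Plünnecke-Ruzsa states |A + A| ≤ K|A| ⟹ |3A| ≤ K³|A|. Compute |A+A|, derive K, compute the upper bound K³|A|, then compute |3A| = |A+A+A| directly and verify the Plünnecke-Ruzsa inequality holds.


|A| = 6.
Step 1: Compute A + A by enumerating all 36 pairs.
A + A = {-8, -7, -6, -5, -4, 1, 2, 3, 4, 5, 6, 10, 11, 12, 13, 14, 16}, so |A + A| = 17.
Step 2: Doubling constant K = |A + A|/|A| = 17/6 = 17/6 ≈ 2.8333.
Step 3: Plünnecke-Ruzsa gives |3A| ≤ K³·|A| = (2.8333)³ · 6 ≈ 136.4722.
Step 4: Compute 3A = A + A + A directly by enumerating all triples (a,b,c) ∈ A³; |3A| = 33.
Step 5: Check 33 ≤ 136.4722? Yes ✓.

K = 17/6, Plünnecke-Ruzsa bound K³|A| ≈ 136.4722, |3A| = 33, inequality holds.


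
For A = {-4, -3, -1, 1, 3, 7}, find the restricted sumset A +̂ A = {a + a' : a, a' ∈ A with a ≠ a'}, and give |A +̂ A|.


Restricted sumset: A +̂ A = {a + a' : a ∈ A, a' ∈ A, a ≠ a'}.
Equivalently, take A + A and drop any sum 2a that is achievable ONLY as a + a for a ∈ A (i.e. sums representable only with equal summands).
Enumerate pairs (a, a') with a < a' (symmetric, so each unordered pair gives one sum; this covers all a ≠ a'):
  -4 + -3 = -7
  -4 + -1 = -5
  -4 + 1 = -3
  -4 + 3 = -1
  -4 + 7 = 3
  -3 + -1 = -4
  -3 + 1 = -2
  -3 + 3 = 0
  -3 + 7 = 4
  -1 + 1 = 0
  -1 + 3 = 2
  -1 + 7 = 6
  1 + 3 = 4
  1 + 7 = 8
  3 + 7 = 10
Collected distinct sums: {-7, -5, -4, -3, -2, -1, 0, 2, 3, 4, 6, 8, 10}
|A +̂ A| = 13
(Reference bound: |A +̂ A| ≥ 2|A| - 3 for |A| ≥ 2, with |A| = 6 giving ≥ 9.)

|A +̂ A| = 13
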